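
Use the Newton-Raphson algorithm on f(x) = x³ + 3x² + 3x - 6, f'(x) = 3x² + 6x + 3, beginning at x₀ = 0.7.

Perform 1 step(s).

f(x) = x³ + 3x² + 3x - 6
f'(x) = 3x² + 6x + 3
x₀ = 0.7

Newton-Raphson formula: x_{n+1} = x_n - f(x_n)/f'(x_n)

Iteration 1:
  f(0.700000) = -2.087000
  f'(0.700000) = 8.670000
  x_1 = 0.700000 - (-2.087000)/8.670000 = 0.940715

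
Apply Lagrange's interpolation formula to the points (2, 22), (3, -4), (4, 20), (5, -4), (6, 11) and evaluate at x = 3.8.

Lagrange interpolation formula:
P(x) = Σ yᵢ × Lᵢ(x)
where Lᵢ(x) = Π_{j≠i} (x - xⱼ)/(xᵢ - xⱼ)

L_0(3.8) = (3.8 - 3)/(2 - 3) × (3.8 - 4)/(2 - 4) × (3.8 - 5)/(2 - 5) × (3.8 - 6)/(2 - 6) = -0.017600
L_1(3.8) = (3.8 - 2)/(3 - 2) × (3.8 - 4)/(3 - 4) × (3.8 - 5)/(3 - 5) × (3.8 - 6)/(3 - 6) = 0.158400
L_2(3.8) = (3.8 - 2)/(4 - 2) × (3.8 - 3)/(4 - 3) × (3.8 - 5)/(4 - 5) × (3.8 - 6)/(4 - 6) = 0.950400
L_3(3.8) = (3.8 - 2)/(5 - 2) × (3.8 - 3)/(5 - 3) × (3.8 - 4)/(5 - 4) × (3.8 - 6)/(5 - 6) = -0.105600
L_4(3.8) = (3.8 - 2)/(6 - 2) × (3.8 - 3)/(6 - 3) × (3.8 - 4)/(6 - 4) × (3.8 - 5)/(6 - 5) = 0.014400

P(3.8) = 22×L_0(3.8) + (-4)×L_1(3.8) + 20×L_2(3.8) + (-4)×L_3(3.8) + 11×L_4(3.8)
P(3.8) = 18.568000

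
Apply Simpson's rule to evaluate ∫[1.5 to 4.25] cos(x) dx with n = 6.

f(x) = cos(x)
a = 1.5, b = 4.25, n = 6
h = (b - a)/n = 0.458333

Simpson's rule: (h/3)[f(x₀) + 4f(x₁) + 2f(x₂) + ... + f(xₙ)]

x_0 = 1.5000, f(x_0) = 0.070737, coefficient = 1
x_1 = 1.9583, f(x_1) = -0.377909, coefficient = 4
x_2 = 2.4167, f(x_2) = -0.748549, coefficient = 2
x_3 = 2.8750, f(x_3) = -0.964674, coefficient = 4
x_4 = 3.3333, f(x_4) = -0.981674, coefficient = 2
x_5 = 3.7917, f(x_5) = -0.796039, coefficient = 4
x_6 = 4.2500, f(x_6) = -0.446087, coefficient = 1

I ≈ (0.458333/3) × -12.390285 = -1.892960
Exact value: -1.892484
Error: 0.000476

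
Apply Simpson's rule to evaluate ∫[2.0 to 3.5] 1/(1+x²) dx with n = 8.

f(x) = 1/(1+x²)
a = 2.0, b = 3.5, n = 8
h = (b - a)/n = 0.187500

Simpson's rule: (h/3)[f(x₀) + 4f(x₁) + 2f(x₂) + ... + f(xₙ)]

x_0 = 2.0000, f(x_0) = 0.200000, coefficient = 1
x_1 = 2.1875, f(x_1) = 0.172856, coefficient = 4
x_2 = 2.3750, f(x_2) = 0.150588, coefficient = 2
x_3 = 2.5625, f(x_3) = 0.132163, coefficient = 4
x_4 = 2.7500, f(x_4) = 0.116788, coefficient = 2
x_5 = 2.9375, f(x_5) = 0.103854, coefficient = 4
x_6 = 3.1250, f(x_6) = 0.092888, coefficient = 2
x_7 = 3.3125, f(x_7) = 0.083524, coefficient = 4
x_8 = 3.5000, f(x_8) = 0.075472, coefficient = 1

I ≈ (0.187500/3) × 2.965589 = 0.185349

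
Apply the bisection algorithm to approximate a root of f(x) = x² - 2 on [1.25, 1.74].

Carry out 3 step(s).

f(x) = x² - 2
Initial interval: [1.25, 1.74]

Iteration 1:
  c_1 = (1.250000 + 1.740000)/2 = 1.495000
  f(c_1) = f(1.495000) = 0.235025
  f(a) × f(c) < 0, new interval: [1.250000, 1.495000]
Iteration 2:
  c_2 = (1.250000 + 1.495000)/2 = 1.372500
  f(c_2) = f(1.372500) = -0.116244
  f(a) × f(c) ≥ 0, new interval: [1.372500, 1.495000]
Iteration 3:
  c_3 = (1.372500 + 1.495000)/2 = 1.433750
  f(c_3) = f(1.433750) = 0.055639
  f(a) × f(c) < 0, new interval: [1.372500, 1.433750]

After 3 iteration(s), the approximation is c_3 = 1.433750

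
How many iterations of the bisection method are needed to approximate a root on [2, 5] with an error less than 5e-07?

We need (b-a)/2^n ≤ 5e-07
(5 - 2)/2^n ≤ 5e-07
3/2^n ≤ 5e-07
2^n ≥ 6000000
n ≥ log₂(6000000) = 22.52
n ≥ 23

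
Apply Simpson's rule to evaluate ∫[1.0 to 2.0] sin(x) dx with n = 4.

f(x) = sin(x)
a = 1.0, b = 2.0, n = 4
h = (b - a)/n = 0.250000

Simpson's rule: (h/3)[f(x₀) + 4f(x₁) + 2f(x₂) + ... + f(xₙ)]

x_0 = 1.0000, f(x_0) = 0.841471, coefficient = 1
x_1 = 1.2500, f(x_1) = 0.948985, coefficient = 4
x_2 = 1.5000, f(x_2) = 0.997495, coefficient = 2
x_3 = 1.7500, f(x_3) = 0.983986, coefficient = 4
x_4 = 2.0000, f(x_4) = 0.909297, coefficient = 1

I ≈ (0.250000/3) × 11.477641 = 0.956470
Exact value: 0.956449
Error: 0.000021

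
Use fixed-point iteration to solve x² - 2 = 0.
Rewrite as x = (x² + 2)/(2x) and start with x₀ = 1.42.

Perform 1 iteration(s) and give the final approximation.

Equation: x² - 2 = 0
Fixed-point form: x = (x² + 2)/(2x)
x₀ = 1.42

x_1 = g(1.420000) = 1.414225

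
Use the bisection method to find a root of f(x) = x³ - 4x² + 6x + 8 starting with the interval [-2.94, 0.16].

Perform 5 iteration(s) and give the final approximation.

f(x) = x³ - 4x² + 6x + 8
Initial interval: [-2.94, 0.16]

Iteration 1:
  c_1 = (-2.940000 + 0.160000)/2 = -1.390000
  f(c_1) = f(-1.390000) = -10.754019
  f(a) × f(c) ≥ 0, new interval: [-1.390000, 0.160000]
Iteration 2:
  c_2 = (-1.390000 + 0.160000)/2 = -0.615000
  f(c_2) = f(-0.615000) = 2.564492
  f(a) × f(c) < 0, new interval: [-1.390000, -0.615000]
Iteration 3:
  c_3 = (-1.390000 + (-0.615000))/2 = -1.002500
  f(c_3) = f(-1.002500) = -3.042544
  f(a) × f(c) ≥ 0, new interval: [-1.002500, -0.615000]
Iteration 4:
  c_4 = (-1.002500 + (-0.615000))/2 = -0.808750
  f(c_4) = f(-0.808750) = 0.002209
  f(a) × f(c) < 0, new interval: [-1.002500, -0.808750]
Iteration 5:
  c_5 = (-1.002500 + (-0.808750))/2 = -0.905625
  f(c_5) = f(-0.905625) = -1.457131
  f(a) × f(c) ≥ 0, new interval: [-0.905625, -0.808750]

After 5 iteration(s), the approximation is c_5 = -0.905625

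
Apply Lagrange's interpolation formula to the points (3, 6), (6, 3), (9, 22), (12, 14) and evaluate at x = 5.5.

Lagrange interpolation formula:
P(x) = Σ yᵢ × Lᵢ(x)
where Lᵢ(x) = Π_{j≠i} (x - xⱼ)/(xᵢ - xⱼ)

L_0(5.5) = (5.5 - 6)/(3 - 6) × (5.5 - 9)/(3 - 9) × (5.5 - 12)/(3 - 12) = 0.070216
L_1(5.5) = (5.5 - 3)/(6 - 3) × (5.5 - 9)/(6 - 9) × (5.5 - 12)/(6 - 12) = 1.053241
L_2(5.5) = (5.5 - 3)/(9 - 3) × (5.5 - 6)/(9 - 6) × (5.5 - 12)/(9 - 12) = -0.150463
L_3(5.5) = (5.5 - 3)/(12 - 3) × (5.5 - 6)/(12 - 6) × (5.5 - 9)/(12 - 9) = 0.027006

P(5.5) = 6×L_0(5.5) + 3×L_1(5.5) + 22×L_2(5.5) + 14×L_3(5.5)
P(5.5) = 0.648920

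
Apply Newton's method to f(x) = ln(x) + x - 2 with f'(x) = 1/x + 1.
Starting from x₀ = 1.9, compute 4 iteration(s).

f(x) = ln(x) + x - 2
f'(x) = 1/x + 1
x₀ = 1.9

Newton-Raphson formula: x_{n+1} = x_n - f(x_n)/f'(x_n)

Iteration 1:
  f(1.900000) = 0.541854
  f'(1.900000) = 1.526316
  x_1 = 1.900000 - 0.541854/1.526316 = 1.544992
Iteration 2:
  f(1.544992) = -0.019989
  f'(1.544992) = 1.647252
  x_2 = 1.544992 - (-0.019989)/1.647252 = 1.557127
Iteration 3:
  f(1.557127) = -0.000031
  f'(1.557127) = 1.642208
  x_3 = 1.557127 - (-0.000031)/1.642208 = 1.557146
Iteration 4:
  f(1.557146) = 0.000000
  f'(1.557146) = 1.642201
  x_4 = 1.557146 - 0.000000/1.642201 = 1.557146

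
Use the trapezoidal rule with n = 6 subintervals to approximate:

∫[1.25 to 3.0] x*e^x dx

f(x) = x*e^x
a = 1.25, b = 3.0, n = 6
h = (b - a)/n = 0.291667

Trapezoidal rule: (h/2)[f(x₀) + 2f(x₁) + 2f(x₂) + ... + f(xₙ)]

x_0 = 1.2500, f(x_0) = 4.362929, coefficient = 1
x_1 = 1.5417, f(x_1) = 7.203239, coefficient = 2
x_2 = 1.8333, f(x_2) = 11.466952, coefficient = 2
x_3 = 2.1250, f(x_3) = 17.792407, coefficient = 2
x_4 = 2.4167, f(x_4) = 27.087053, coefficient = 2
x_5 = 2.7083, f(x_5) = 40.636504, coefficient = 2
x_6 = 3.0000, f(x_6) = 60.256611, coefficient = 1

I ≈ (0.291667/2) × 272.991848 = 39.811311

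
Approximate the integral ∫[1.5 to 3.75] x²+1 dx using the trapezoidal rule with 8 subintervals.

f(x) = x²+1
a = 1.5, b = 3.75, n = 8
h = (b - a)/n = 0.281250

Trapezoidal rule: (h/2)[f(x₀) + 2f(x₁) + 2f(x₂) + ... + f(xₙ)]

x_0 = 1.5000, f(x_0) = 3.250000, coefficient = 1
x_1 = 1.7812, f(x_1) = 4.172852, coefficient = 2
x_2 = 2.0625, f(x_2) = 5.253906, coefficient = 2
x_3 = 2.3438, f(x_3) = 6.493164, coefficient = 2
x_4 = 2.6250, f(x_4) = 7.890625, coefficient = 2
x_5 = 2.9062, f(x_5) = 9.446289, coefficient = 2
x_6 = 3.1875, f(x_6) = 11.160156, coefficient = 2
x_7 = 3.4688, f(x_7) = 13.032227, coefficient = 2
x_8 = 3.7500, f(x_8) = 15.062500, coefficient = 1

I ≈ (0.281250/2) × 133.210938 = 18.732788
Exact value: 18.703125
Error: 0.029663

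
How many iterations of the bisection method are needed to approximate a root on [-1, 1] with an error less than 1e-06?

We need (b-a)/2^n ≤ 1e-06
(1 - (-1))/2^n ≤ 1e-06
2/2^n ≤ 1e-06
2^n ≥ 2000000
n ≥ log₂(2000000) = 20.93
n ≥ 21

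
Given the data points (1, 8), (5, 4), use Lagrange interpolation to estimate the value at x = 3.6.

Lagrange interpolation formula:
P(x) = Σ yᵢ × Lᵢ(x)
where Lᵢ(x) = Π_{j≠i} (x - xⱼ)/(xᵢ - xⱼ)

L_0(3.6) = (3.6 - 5)/(1 - 5) = 0.350000
L_1(3.6) = (3.6 - 1)/(5 - 1) = 0.650000

P(3.6) = 8×L_0(3.6) + 4×L_1(3.6)
P(3.6) = 5.400000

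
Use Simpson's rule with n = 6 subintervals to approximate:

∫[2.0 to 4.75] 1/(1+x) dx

f(x) = 1/(1+x)
a = 2.0, b = 4.75, n = 6
h = (b - a)/n = 0.458333

Simpson's rule: (h/3)[f(x₀) + 4f(x₁) + 2f(x₂) + ... + f(xₙ)]

x_0 = 2.0000, f(x_0) = 0.333333, coefficient = 1
x_1 = 2.4583, f(x_1) = 0.289157, coefficient = 4
x_2 = 2.9167, f(x_2) = 0.255319, coefficient = 2
x_3 = 3.3750, f(x_3) = 0.228571, coefficient = 4
x_4 = 3.8333, f(x_4) = 0.206897, coefficient = 2
x_5 = 4.2917, f(x_5) = 0.188976, coefficient = 4
x_6 = 4.7500, f(x_6) = 0.173913, coefficient = 1

I ≈ (0.458333/3) × 4.258496 = 0.650603
Exact value: 0.650588
Error: 0.000016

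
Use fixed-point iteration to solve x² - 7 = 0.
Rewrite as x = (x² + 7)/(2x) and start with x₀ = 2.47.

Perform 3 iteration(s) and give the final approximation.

Equation: x² - 7 = 0
Fixed-point form: x = (x² + 7)/(2x)
x₀ = 2.47

x_1 = g(2.470000) = 2.652004
x_2 = g(2.652004) = 2.645759
x_3 = g(2.645759) = 2.645751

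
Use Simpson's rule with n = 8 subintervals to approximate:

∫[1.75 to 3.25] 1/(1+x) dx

f(x) = 1/(1+x)
a = 1.75, b = 3.25, n = 8
h = (b - a)/n = 0.187500

Simpson's rule: (h/3)[f(x₀) + 4f(x₁) + 2f(x₂) + ... + f(xₙ)]

x_0 = 1.7500, f(x_0) = 0.363636, coefficient = 1
x_1 = 1.9375, f(x_1) = 0.340426, coefficient = 4
x_2 = 2.1250, f(x_2) = 0.320000, coefficient = 2
x_3 = 2.3125, f(x_3) = 0.301887, coefficient = 4
x_4 = 2.5000, f(x_4) = 0.285714, coefficient = 2
x_5 = 2.6875, f(x_5) = 0.271186, coefficient = 4
x_6 = 2.8750, f(x_6) = 0.258065, coefficient = 2
x_7 = 3.0625, f(x_7) = 0.246154, coefficient = 4
x_8 = 3.2500, f(x_8) = 0.235294, coefficient = 1

I ≈ (0.187500/3) × 6.965099 = 0.435319
Exact value: 0.435318
Error: 0.000001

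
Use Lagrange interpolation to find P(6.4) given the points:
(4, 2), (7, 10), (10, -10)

Lagrange interpolation formula:
P(x) = Σ yᵢ × Lᵢ(x)
where Lᵢ(x) = Π_{j≠i} (x - xⱼ)/(xᵢ - xⱼ)

L_0(6.4) = (6.4 - 7)/(4 - 7) × (6.4 - 10)/(4 - 10) = 0.120000
L_1(6.4) = (6.4 - 4)/(7 - 4) × (6.4 - 10)/(7 - 10) = 0.960000
L_2(6.4) = (6.4 - 4)/(10 - 4) × (6.4 - 7)/(10 - 7) = -0.080000

P(6.4) = 2×L_0(6.4) + 10×L_1(6.4) + (-10)×L_2(6.4)
P(6.4) = 10.640000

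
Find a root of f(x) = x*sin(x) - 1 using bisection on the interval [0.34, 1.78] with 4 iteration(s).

f(x) = x*sin(x) - 1
Initial interval: [0.34, 1.78]

Iteration 1:
  c_1 = (0.340000 + 1.780000)/2 = 1.060000
  f(c_1) = f(1.060000) = -0.075303
  f(a) × f(c) ≥ 0, new interval: [1.060000, 1.780000]
Iteration 2:
  c_2 = (1.060000 + 1.780000)/2 = 1.420000
  f(c_2) = f(1.420000) = 0.403886
  f(a) × f(c) < 0, new interval: [1.060000, 1.420000]
Iteration 3:
  c_3 = (1.060000 + 1.420000)/2 = 1.240000
  f(c_3) = f(1.240000) = 0.172772
  f(a) × f(c) < 0, new interval: [1.060000, 1.240000]
Iteration 4:
  c_4 = (1.060000 + 1.240000)/2 = 1.150000
  f(c_4) = f(1.150000) = 0.049679
  f(a) × f(c) < 0, new interval: [1.060000, 1.150000]

After 4 iteration(s), the approximation is c_4 = 1.150000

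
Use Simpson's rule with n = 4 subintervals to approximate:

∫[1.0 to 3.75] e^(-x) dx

f(x) = e^(-x)
a = 1.0, b = 3.75, n = 4
h = (b - a)/n = 0.687500

Simpson's rule: (h/3)[f(x₀) + 4f(x₁) + 2f(x₂) + ... + f(xₙ)]

x_0 = 1.0000, f(x_0) = 0.367879, coefficient = 1
x_1 = 1.6875, f(x_1) = 0.184981, coefficient = 4
x_2 = 2.3750, f(x_2) = 0.093014, coefficient = 2
x_3 = 3.0625, f(x_3) = 0.046771, coefficient = 4
x_4 = 3.7500, f(x_4) = 0.023518, coefficient = 1

I ≈ (0.687500/3) × 1.504434 = 0.344766
Exact value: 0.344362
Error: 0.000404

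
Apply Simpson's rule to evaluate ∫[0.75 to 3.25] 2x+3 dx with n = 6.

f(x) = 2x+3
a = 0.75, b = 3.25, n = 6
h = (b - a)/n = 0.416667

Simpson's rule: (h/3)[f(x₀) + 4f(x₁) + 2f(x₂) + ... + f(xₙ)]

x_0 = 0.7500, f(x_0) = 4.500000, coefficient = 1
x_1 = 1.1667, f(x_1) = 5.333333, coefficient = 4
x_2 = 1.5833, f(x_2) = 6.166667, coefficient = 2
x_3 = 2.0000, f(x_3) = 7.000000, coefficient = 4
x_4 = 2.4167, f(x_4) = 7.833333, coefficient = 2
x_5 = 2.8333, f(x_5) = 8.666667, coefficient = 4
x_6 = 3.2500, f(x_6) = 9.500000, coefficient = 1

I ≈ (0.416667/3) × 126.000000 = 17.500000
Exact value: 17.500000
Error: 0.000000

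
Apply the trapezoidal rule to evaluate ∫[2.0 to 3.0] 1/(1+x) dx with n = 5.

f(x) = 1/(1+x)
a = 2.0, b = 3.0, n = 5
h = (b - a)/n = 0.200000

Trapezoidal rule: (h/2)[f(x₀) + 2f(x₁) + 2f(x₂) + ... + f(xₙ)]

x_0 = 2.0000, f(x_0) = 0.333333, coefficient = 1
x_1 = 2.2000, f(x_1) = 0.312500, coefficient = 2
x_2 = 2.4000, f(x_2) = 0.294118, coefficient = 2
x_3 = 2.6000, f(x_3) = 0.277778, coefficient = 2
x_4 = 2.8000, f(x_4) = 0.263158, coefficient = 2
x_5 = 3.0000, f(x_5) = 0.250000, coefficient = 1

I ≈ (0.200000/2) × 2.878440 = 0.287844
Exact value: 0.287682
Error: 0.000162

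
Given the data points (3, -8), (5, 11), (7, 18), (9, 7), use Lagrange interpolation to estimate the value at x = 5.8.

Lagrange interpolation formula:
P(x) = Σ yᵢ × Lᵢ(x)
where Lᵢ(x) = Π_{j≠i} (x - xⱼ)/(xᵢ - xⱼ)

L_0(5.8) = (5.8 - 5)/(3 - 5) × (5.8 - 7)/(3 - 7) × (5.8 - 9)/(3 - 9) = -0.064000
L_1(5.8) = (5.8 - 3)/(5 - 3) × (5.8 - 7)/(5 - 7) × (5.8 - 9)/(5 - 9) = 0.672000
L_2(5.8) = (5.8 - 3)/(7 - 3) × (5.8 - 5)/(7 - 5) × (5.8 - 9)/(7 - 9) = 0.448000
L_3(5.8) = (5.8 - 3)/(9 - 3) × (5.8 - 5)/(9 - 5) × (5.8 - 7)/(9 - 7) = -0.056000

P(5.8) = (-8)×L_0(5.8) + 11×L_1(5.8) + 18×L_2(5.8) + 7×L_3(5.8)
P(5.8) = 15.576000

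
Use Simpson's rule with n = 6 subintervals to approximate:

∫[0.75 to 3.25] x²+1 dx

f(x) = x²+1
a = 0.75, b = 3.25, n = 6
h = (b - a)/n = 0.416667

Simpson's rule: (h/3)[f(x₀) + 4f(x₁) + 2f(x₂) + ... + f(xₙ)]

x_0 = 0.7500, f(x_0) = 1.562500, coefficient = 1
x_1 = 1.1667, f(x_1) = 2.361111, coefficient = 4
x_2 = 1.5833, f(x_2) = 3.506944, coefficient = 2
x_3 = 2.0000, f(x_3) = 5.000000, coefficient = 4
x_4 = 2.4167, f(x_4) = 6.840278, coefficient = 2
x_5 = 2.8333, f(x_5) = 9.027778, coefficient = 4
x_6 = 3.2500, f(x_6) = 11.562500, coefficient = 1

I ≈ (0.416667/3) × 99.375000 = 13.802083
Exact value: 13.802083
Error: 0.000000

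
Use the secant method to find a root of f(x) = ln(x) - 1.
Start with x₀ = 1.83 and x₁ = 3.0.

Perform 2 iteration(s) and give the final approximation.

f(x) = ln(x) - 1
x₀ = 1.83, x₁ = 3.0

Secant formula: x_{n+1} = x_n - f(x_n)(x_n - x_{n-1})/(f(x_n) - f(x_{n-1}))

Iteration 1:
  f(1.830000) = -0.395684
  f(3.000000) = 0.098612
  x_2 = 3.000000 - 0.098612×(3.000000 - 1.830000)/(0.098612 - (-0.395684))
       = 2.766585
Iteration 2:
  f(3.000000) = 0.098612
  f(2.766585) = 0.017614
  x_3 = 2.766585 - 0.017614×(2.766585 - 3.000000)/(0.017614 - 0.098612)
       = 2.715827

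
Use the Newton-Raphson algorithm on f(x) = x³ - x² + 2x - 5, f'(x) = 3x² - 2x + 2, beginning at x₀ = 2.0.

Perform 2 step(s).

f(x) = x³ - x² + 2x - 5
f'(x) = 3x² - 2x + 2
x₀ = 2.0

Newton-Raphson formula: x_{n+1} = x_n - f(x_n)/f'(x_n)

Iteration 1:
  f(2.000000) = 3.000000
  f'(2.000000) = 10.000000
  x_1 = 2.000000 - 3.000000/10.000000 = 1.700000
Iteration 2:
  f(1.700000) = 0.423000
  f'(1.700000) = 7.270000
  x_2 = 1.700000 - 0.423000/7.270000 = 1.641816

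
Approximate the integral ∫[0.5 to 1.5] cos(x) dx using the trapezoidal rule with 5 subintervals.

f(x) = cos(x)
a = 0.5, b = 1.5, n = 5
h = (b - a)/n = 0.200000

Trapezoidal rule: (h/2)[f(x₀) + 2f(x₁) + 2f(x₂) + ... + f(xₙ)]

x_0 = 0.5000, f(x_0) = 0.877583, coefficient = 1
x_1 = 0.7000, f(x_1) = 0.764842, coefficient = 2
x_2 = 0.9000, f(x_2) = 0.621610, coefficient = 2
x_3 = 1.1000, f(x_3) = 0.453596, coefficient = 2
x_4 = 1.3000, f(x_4) = 0.267499, coefficient = 2
x_5 = 1.5000, f(x_5) = 0.070737, coefficient = 1

I ≈ (0.200000/2) × 5.163414 = 0.516341
Exact value: 0.518069
Error: 0.001728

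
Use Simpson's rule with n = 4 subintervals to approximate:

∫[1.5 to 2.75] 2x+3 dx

f(x) = 2x+3
a = 1.5, b = 2.75, n = 4
h = (b - a)/n = 0.312500

Simpson's rule: (h/3)[f(x₀) + 4f(x₁) + 2f(x₂) + ... + f(xₙ)]

x_0 = 1.5000, f(x_0) = 6.000000, coefficient = 1
x_1 = 1.8125, f(x_1) = 6.625000, coefficient = 4
x_2 = 2.1250, f(x_2) = 7.250000, coefficient = 2
x_3 = 2.4375, f(x_3) = 7.875000, coefficient = 4
x_4 = 2.7500, f(x_4) = 8.500000, coefficient = 1

I ≈ (0.312500/3) × 87.000000 = 9.062500
Exact value: 9.062500
Error: 0.000000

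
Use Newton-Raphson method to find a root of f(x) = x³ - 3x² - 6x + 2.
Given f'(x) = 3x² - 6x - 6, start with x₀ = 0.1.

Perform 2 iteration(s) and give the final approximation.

f(x) = x³ - 3x² - 6x + 2
f'(x) = 3x² - 6x - 6
x₀ = 0.1

Newton-Raphson formula: x_{n+1} = x_n - f(x_n)/f'(x_n)

Iteration 1:
  f(0.100000) = 1.371000
  f'(0.100000) = -6.570000
  x_1 = 0.100000 - 1.371000/(-6.570000) = 0.308676
Iteration 2:
  f(0.308676) = -0.108486
  f'(0.308676) = -7.566213
  x_2 = 0.308676 - (-0.108486)/(-7.566213) = 0.294338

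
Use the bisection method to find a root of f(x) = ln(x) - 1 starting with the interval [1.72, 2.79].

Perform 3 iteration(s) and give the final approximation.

f(x) = ln(x) - 1
Initial interval: [1.72, 2.79]

Iteration 1:
  c_1 = (1.720000 + 2.790000)/2 = 2.255000
  f(c_1) = f(2.255000) = -0.186850
  f(a) × f(c) ≥ 0, new interval: [2.255000, 2.790000]
Iteration 2:
  c_2 = (2.255000 + 2.790000)/2 = 2.522500
  f(c_2) = f(2.522500) = -0.074750
  f(a) × f(c) ≥ 0, new interval: [2.522500, 2.790000]
Iteration 3:
  c_3 = (2.522500 + 2.790000)/2 = 2.656250
  f(c_3) = f(2.656250) = -0.023085
  f(a) × f(c) ≥ 0, new interval: [2.656250, 2.790000]

After 3 iteration(s), the approximation is c_3 = 2.656250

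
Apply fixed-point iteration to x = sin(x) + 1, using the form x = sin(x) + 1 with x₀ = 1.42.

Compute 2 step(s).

Equation: x = sin(x) + 1
Fixed-point form: x = sin(x) + 1
x₀ = 1.42

x_1 = g(1.420000) = 1.988652
x_2 = g(1.988652) = 1.913961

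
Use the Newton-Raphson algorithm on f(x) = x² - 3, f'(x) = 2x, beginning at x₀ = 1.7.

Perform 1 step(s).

f(x) = x² - 3
f'(x) = 2x
x₀ = 1.7

Newton-Raphson formula: x_{n+1} = x_n - f(x_n)/f'(x_n)

Iteration 1:
  f(1.700000) = -0.110000
  f'(1.700000) = 3.400000
  x_1 = 1.700000 - (-0.110000)/3.400000 = 1.732353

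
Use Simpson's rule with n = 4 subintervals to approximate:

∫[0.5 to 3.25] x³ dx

f(x) = x³
a = 0.5, b = 3.25, n = 4
h = (b - a)/n = 0.687500

Simpson's rule: (h/3)[f(x₀) + 4f(x₁) + 2f(x₂) + ... + f(xₙ)]

x_0 = 0.5000, f(x_0) = 0.125000, coefficient = 1
x_1 = 1.1875, f(x_1) = 1.674561, coefficient = 4
x_2 = 1.8750, f(x_2) = 6.591797, coefficient = 2
x_3 = 2.5625, f(x_3) = 16.826416, coefficient = 4
x_4 = 3.2500, f(x_4) = 34.328125, coefficient = 1

I ≈ (0.687500/3) × 121.640625 = 27.875977
Exact value: 27.875977
Error: 0.000000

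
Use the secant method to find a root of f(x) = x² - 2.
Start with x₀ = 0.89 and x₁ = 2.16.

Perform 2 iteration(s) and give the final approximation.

f(x) = x² - 2
x₀ = 0.89, x₁ = 2.16

Secant formula: x_{n+1} = x_n - f(x_n)(x_n - x_{n-1})/(f(x_n) - f(x_{n-1}))

Iteration 1:
  f(0.890000) = -1.207900
  f(2.160000) = 2.665600
  x_2 = 2.160000 - 2.665600×(2.160000 - 0.890000)/(2.665600 - (-1.207900))
       = 1.286033
Iteration 2:
  f(2.160000) = 2.665600
  f(1.286033) = -0.346120
  x_3 = 1.286033 - (-0.346120)×(1.286033 - 2.160000)/(-0.346120 - 2.665600)
       = 1.386473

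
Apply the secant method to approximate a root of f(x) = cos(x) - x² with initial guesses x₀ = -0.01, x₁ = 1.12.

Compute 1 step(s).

f(x) = cos(x) - x²
x₀ = -0.01, x₁ = 1.12

Secant formula: x_{n+1} = x_n - f(x_n)(x_n - x_{n-1})/(f(x_n) - f(x_{n-1}))

Iteration 1:
  f(-0.010000) = 0.999850
  f(1.120000) = -0.818718
  x_2 = 1.120000 - (-0.818718)×(1.120000 - (-0.010000))/(-0.818718 - 0.999850)
       = 0.611275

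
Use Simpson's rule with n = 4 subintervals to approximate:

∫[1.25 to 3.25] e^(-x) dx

f(x) = e^(-x)
a = 1.25, b = 3.25, n = 4
h = (b - a)/n = 0.500000

Simpson's rule: (h/3)[f(x₀) + 4f(x₁) + 2f(x₂) + ... + f(xₙ)]

x_0 = 1.2500, f(x_0) = 0.286505, coefficient = 1
x_1 = 1.7500, f(x_1) = 0.173774, coefficient = 4
x_2 = 2.2500, f(x_2) = 0.105399, coefficient = 2
x_3 = 2.7500, f(x_3) = 0.063928, coefficient = 4
x_4 = 3.2500, f(x_4) = 0.038774, coefficient = 1

I ≈ (0.500000/3) × 1.486885 = 0.247814
Exact value: 0.247731
Error: 0.000084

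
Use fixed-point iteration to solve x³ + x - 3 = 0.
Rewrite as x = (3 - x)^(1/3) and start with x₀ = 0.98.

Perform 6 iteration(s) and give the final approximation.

Equation: x³ + x - 3 = 0
Fixed-point form: x = (3 - x)^(1/3)
x₀ = 0.98

x_1 = g(0.980000) = 1.264107
x_2 = g(1.264107) = 1.201824
x_3 = g(1.201824) = 1.216029
x_4 = g(1.216029) = 1.212819
x_5 = g(1.212819) = 1.213546
x_6 = g(1.213546) = 1.213381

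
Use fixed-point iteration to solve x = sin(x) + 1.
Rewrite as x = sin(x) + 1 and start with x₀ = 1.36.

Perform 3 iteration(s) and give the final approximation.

Equation: x = sin(x) + 1
Fixed-point form: x = sin(x) + 1
x₀ = 1.36

x_1 = g(1.360000) = 1.977865
x_2 = g(1.977865) = 1.918285
x_3 = g(1.918285) = 1.940231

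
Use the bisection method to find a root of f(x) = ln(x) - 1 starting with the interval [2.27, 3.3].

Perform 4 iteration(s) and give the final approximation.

f(x) = ln(x) - 1
Initial interval: [2.27, 3.3]

Iteration 1:
  c_1 = (2.270000 + 3.300000)/2 = 2.785000
  f(c_1) = f(2.785000) = 0.024248
  f(a) × f(c) < 0, new interval: [2.270000, 2.785000]
Iteration 2:
  c_2 = (2.270000 + 2.785000)/2 = 2.527500
  f(c_2) = f(2.527500) = -0.072769
  f(a) × f(c) ≥ 0, new interval: [2.527500, 2.785000]
Iteration 3:
  c_3 = (2.527500 + 2.785000)/2 = 2.656250
  f(c_3) = f(2.656250) = -0.023085
  f(a) × f(c) ≥ 0, new interval: [2.656250, 2.785000]
Iteration 4:
  c_4 = (2.656250 + 2.785000)/2 = 2.720625
  f(c_4) = f(2.720625) = 0.000862
  f(a) × f(c) < 0, new interval: [2.656250, 2.720625]

After 4 iteration(s), the approximation is c_4 = 2.720625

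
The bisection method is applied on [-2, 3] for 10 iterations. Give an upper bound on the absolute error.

Bisection error bound: |error| ≤ (b-a)/2^n
|error| ≤ (3 - (-2))/2^10 = 5/2^10
|error| ≤ 0.0048828125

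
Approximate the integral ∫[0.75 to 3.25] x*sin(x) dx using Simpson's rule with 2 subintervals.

f(x) = x*sin(x)
a = 0.75, b = 3.25, n = 2
h = (b - a)/n = 1.250000

Simpson's rule: (h/3)[f(x₀) + 4f(x₁) + 2f(x₂) + ... + f(xₙ)]

x_0 = 0.7500, f(x_0) = 0.511229, coefficient = 1
x_1 = 2.0000, f(x_1) = 1.818595, coefficient = 4
x_2 = 3.2500, f(x_2) = -0.351634, coefficient = 1

I ≈ (1.250000/3) × 7.433974 = 3.097489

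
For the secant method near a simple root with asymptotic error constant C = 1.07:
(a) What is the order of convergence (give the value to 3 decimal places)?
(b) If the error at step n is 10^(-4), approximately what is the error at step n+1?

(a) Secant method has superlinear convergence with order φ = (1+√5)/2 ≈ 1.618.
    This means |e_{n+1}| ≈ C|e_n|^1.618.

(b) With |e_n| = 10^(-4) and C = 1.07:
    |e_{n+1}| ≈ 1.07 × (10^(-4))^1.618 = 1.07 × 10^(-6.47)

(a) ≈ 1.618 (golden ratio); (b) |e_{n+1}| ≈ 3.608e-07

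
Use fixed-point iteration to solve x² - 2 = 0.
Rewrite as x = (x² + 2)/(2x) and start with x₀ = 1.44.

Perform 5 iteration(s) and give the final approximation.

Equation: x² - 2 = 0
Fixed-point form: x = (x² + 2)/(2x)
x₀ = 1.44

x_1 = g(1.440000) = 1.414444
x_2 = g(1.414444) = 1.414214
x_3 = g(1.414214) = 1.414214
x_4 = g(1.414214) = 1.414214
x_5 = g(1.414214) = 1.414214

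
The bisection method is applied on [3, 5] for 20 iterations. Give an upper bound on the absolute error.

Bisection error bound: |error| ≤ (b-a)/2^n
|error| ≤ (5 - 3)/2^20 = 2/2^20
|error| ≤ 0.0000019073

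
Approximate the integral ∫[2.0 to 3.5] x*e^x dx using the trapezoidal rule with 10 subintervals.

f(x) = x*e^x
a = 2.0, b = 3.5, n = 10
h = (b - a)/n = 0.150000

Trapezoidal rule: (h/2)[f(x₀) + 2f(x₁) + 2f(x₂) + ... + f(xₙ)]

x_0 = 2.0000, f(x_0) = 14.778112, coefficient = 1
x_1 = 2.1500, f(x_1) = 18.457446, coefficient = 2
x_2 = 2.3000, f(x_2) = 22.940620, coefficient = 2
x_3 = 2.4500, f(x_3) = 28.391449, coefficient = 2
x_4 = 2.6000, f(x_4) = 35.005719, coefficient = 2
x_5 = 2.7500, f(x_5) = 43.017238, coefficient = 2
x_6 = 2.9000, f(x_6) = 52.705022, coefficient = 2
x_7 = 3.0500, f(x_7) = 64.401800, coefficient = 2
x_8 = 3.2000, f(x_8) = 78.504097, coefficient = 2
x_9 = 3.3500, f(x_9) = 95.484158, coefficient = 2
x_10 = 3.5000, f(x_10) = 115.904082, coefficient = 1

I ≈ (0.150000/2) × 1008.497289 = 75.637297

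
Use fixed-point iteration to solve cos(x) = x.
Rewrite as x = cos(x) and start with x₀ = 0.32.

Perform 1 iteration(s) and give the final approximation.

Equation: cos(x) = x
Fixed-point form: x = cos(x)
x₀ = 0.32

x_1 = g(0.320000) = 0.949235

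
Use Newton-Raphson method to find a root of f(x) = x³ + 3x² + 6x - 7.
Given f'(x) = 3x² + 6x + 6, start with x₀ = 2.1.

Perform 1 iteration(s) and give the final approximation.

f(x) = x³ + 3x² + 6x - 7
f'(x) = 3x² + 6x + 6
x₀ = 2.1

Newton-Raphson formula: x_{n+1} = x_n - f(x_n)/f'(x_n)

Iteration 1:
  f(2.100000) = 28.091000
  f'(2.100000) = 31.830000
  x_1 = 2.100000 - 28.091000/31.830000 = 1.217468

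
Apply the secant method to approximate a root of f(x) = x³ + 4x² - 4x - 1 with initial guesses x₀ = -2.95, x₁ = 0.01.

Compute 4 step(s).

f(x) = x³ + 4x² - 4x - 1
x₀ = -2.95, x₁ = 0.01

Secant formula: x_{n+1} = x_n - f(x_n)(x_n - x_{n-1})/(f(x_n) - f(x_{n-1}))

Iteration 1:
  f(-2.950000) = 19.937625
  f(0.010000) = -1.039599
  x_2 = 0.010000 - (-1.039599)×(0.010000 - (-2.950000))/(-1.039599 - 19.937625)
       = -0.136693
Iteration 2:
  f(0.010000) = -1.039599
  f(-0.136693) = -0.381042
  x_3 = -0.136693 - (-0.381042)×(-0.136693 - 0.010000)/(-0.381042 - (-1.039599))
       = -0.221570
Iteration 3:
  f(-0.136693) = -0.381042
  f(-0.221570) = 0.071775
  x_4 = -0.221570 - 0.071775×(-0.221570 - (-0.136693))/(0.071775 - (-0.381042))
       = -0.208116
Iteration 4:
  f(-0.221570) = 0.071775
  f(-0.208116) = -0.003299
  x_5 = -0.208116 - (-0.003299)×(-0.208116 - (-0.221570))/(-0.003299 - 0.071775)
       = -0.208708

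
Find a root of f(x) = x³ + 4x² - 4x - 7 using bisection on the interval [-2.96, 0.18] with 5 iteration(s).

f(x) = x³ + 4x² - 4x - 7
Initial interval: [-2.96, 0.18]

Iteration 1:
  c_1 = (-2.960000 + 0.180000)/2 = -1.390000
  f(c_1) = f(-1.390000) = 3.602781
  f(a) × f(c) ≥ 0, new interval: [-1.390000, 0.180000]
Iteration 2:
  c_2 = (-1.390000 + 0.180000)/2 = -0.605000
  f(c_2) = f(-0.605000) = -3.337345
  f(a) × f(c) < 0, new interval: [-1.390000, -0.605000]
Iteration 3:
  c_3 = (-1.390000 + (-0.605000))/2 = -0.997500
  f(c_3) = f(-0.997500) = -0.022494
  f(a) × f(c) < 0, new interval: [-1.390000, -0.997500]
Iteration 4:
  c_4 = (-1.390000 + (-0.997500))/2 = -1.193750
  f(c_4) = f(-1.193750) = 1.774016
  f(a) × f(c) ≥ 0, new interval: [-1.193750, -0.997500]
Iteration 5:
  c_5 = (-1.193750 + (-0.997500))/2 = -1.095625
  f(c_5) = f(-1.095625) = 0.868895
  f(a) × f(c) ≥ 0, new interval: [-1.095625, -0.997500]

After 5 iteration(s), the approximation is c_5 = -1.095625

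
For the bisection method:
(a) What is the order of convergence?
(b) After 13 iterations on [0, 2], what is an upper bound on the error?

(a) Bisection has linear (order 1) convergence; the error is halved each step.

(b) Error bound = (b-a)/2^n = (2 - 0)/2^{13}
    = 2/2^{13}

(a) 1 (linear); (b) error ≤ 2.44e-04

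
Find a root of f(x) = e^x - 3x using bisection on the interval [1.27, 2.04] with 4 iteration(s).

f(x) = e^x - 3x
Initial interval: [1.27, 2.04]

Iteration 1:
  c_1 = (1.270000 + 2.040000)/2 = 1.655000
  f(c_1) = f(1.655000) = 0.268080
  f(a) × f(c) < 0, new interval: [1.270000, 1.655000]
Iteration 2:
  c_2 = (1.270000 + 1.655000)/2 = 1.462500
  f(c_2) = f(1.462500) = -0.070762
  f(a) × f(c) ≥ 0, new interval: [1.462500, 1.655000]
Iteration 3:
  c_3 = (1.462500 + 1.655000)/2 = 1.558750
  f(c_3) = f(1.558750) = 0.076626
  f(a) × f(c) < 0, new interval: [1.462500, 1.558750]
Iteration 4:
  c_4 = (1.462500 + 1.558750)/2 = 1.510625
  f(c_4) = f(1.510625) = -0.002314
  f(a) × f(c) ≥ 0, new interval: [1.510625, 1.558750]

After 4 iteration(s), the approximation is c_4 = 1.510625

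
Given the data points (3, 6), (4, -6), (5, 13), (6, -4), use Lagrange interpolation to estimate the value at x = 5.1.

Lagrange interpolation formula:
P(x) = Σ yᵢ × Lᵢ(x)
where Lᵢ(x) = Π_{j≠i} (x - xⱼ)/(xᵢ - xⱼ)

L_0(5.1) = (5.1 - 4)/(3 - 4) × (5.1 - 5)/(3 - 5) × (5.1 - 6)/(3 - 6) = 0.016500
L_1(5.1) = (5.1 - 3)/(4 - 3) × (5.1 - 5)/(4 - 5) × (5.1 - 6)/(4 - 6) = -0.094500
L_2(5.1) = (5.1 - 3)/(5 - 3) × (5.1 - 4)/(5 - 4) × (5.1 - 6)/(5 - 6) = 1.039500
L_3(5.1) = (5.1 - 3)/(6 - 3) × (5.1 - 4)/(6 - 4) × (5.1 - 5)/(6 - 5) = 0.038500

P(5.1) = 6×L_0(5.1) + (-6)×L_1(5.1) + 13×L_2(5.1) + (-4)×L_3(5.1)
P(5.1) = 14.025500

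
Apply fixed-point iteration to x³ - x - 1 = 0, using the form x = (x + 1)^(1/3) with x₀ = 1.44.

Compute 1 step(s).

Equation: x³ - x - 1 = 0
Fixed-point form: x = (x + 1)^(1/3)
x₀ = 1.44

x_1 = g(1.440000) = 1.346263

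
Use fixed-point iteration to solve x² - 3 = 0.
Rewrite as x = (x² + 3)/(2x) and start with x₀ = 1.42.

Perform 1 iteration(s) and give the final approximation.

Equation: x² - 3 = 0
Fixed-point form: x = (x² + 3)/(2x)
x₀ = 1.42

x_1 = g(1.420000) = 1.766338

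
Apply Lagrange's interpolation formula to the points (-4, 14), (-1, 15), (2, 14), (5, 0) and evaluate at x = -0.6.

Lagrange interpolation formula:
P(x) = Σ yᵢ × Lᵢ(x)
where Lᵢ(x) = Π_{j≠i} (x - xⱼ)/(xᵢ - xⱼ)

L_0(-0.6) = (-0.6 - (-1))/(-4 - (-1)) × (-0.6 - 2)/(-4 - 2) × (-0.6 - 5)/(-4 - 5) = -0.035951
L_1(-0.6) = (-0.6 - (-4))/(-1 - (-4)) × (-0.6 - 2)/(-1 - 2) × (-0.6 - 5)/(-1 - 5) = 0.916741
L_2(-0.6) = (-0.6 - (-4))/(2 - (-4)) × (-0.6 - (-1))/(2 - (-1)) × (-0.6 - 5)/(2 - 5) = 0.141037
L_3(-0.6) = (-0.6 - (-4))/(5 - (-4)) × (-0.6 - (-1))/(5 - (-1)) × (-0.6 - 2)/(5 - 2) = -0.021827

P(-0.6) = 14×L_0(-0.6) + 15×L_1(-0.6) + 14×L_2(-0.6) + 0×L_3(-0.6)
P(-0.6) = 15.222321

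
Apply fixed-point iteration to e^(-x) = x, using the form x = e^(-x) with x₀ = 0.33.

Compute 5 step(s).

Equation: e^(-x) = x
Fixed-point form: x = e^(-x)
x₀ = 0.33

x_1 = g(0.330000) = 0.718924
x_2 = g(0.718924) = 0.487276
x_3 = g(0.487276) = 0.614297
x_4 = g(0.614297) = 0.541021
x_5 = g(0.541021) = 0.582154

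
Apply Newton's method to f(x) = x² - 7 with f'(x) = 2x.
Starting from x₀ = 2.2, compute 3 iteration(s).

f(x) = x² - 7
f'(x) = 2x
x₀ = 2.2

Newton-Raphson formula: x_{n+1} = x_n - f(x_n)/f'(x_n)

Iteration 1:
  f(2.200000) = -2.160000
  f'(2.200000) = 4.400000
  x_1 = 2.200000 - (-2.160000)/4.400000 = 2.690909
Iteration 2:
  f(2.690909) = 0.240992
  f'(2.690909) = 5.381818
  x_2 = 2.690909 - 0.240992/5.381818 = 2.646130
Iteration 3:
  f(2.646130) = 0.002005
  f'(2.646130) = 5.292260
  x_3 = 2.646130 - 0.002005/5.292260 = 2.645751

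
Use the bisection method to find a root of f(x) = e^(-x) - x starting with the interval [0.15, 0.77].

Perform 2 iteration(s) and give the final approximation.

f(x) = e^(-x) - x
Initial interval: [0.15, 0.77]

Iteration 1:
  c_1 = (0.150000 + 0.770000)/2 = 0.460000
  f(c_1) = f(0.460000) = 0.171284
  f(a) × f(c) ≥ 0, new interval: [0.460000, 0.770000]
Iteration 2:
  c_2 = (0.460000 + 0.770000)/2 = 0.615000
  f(c_2) = f(0.615000) = -0.074359
  f(a) × f(c) < 0, new interval: [0.460000, 0.615000]

After 2 iteration(s), the approximation is c_2 = 0.615000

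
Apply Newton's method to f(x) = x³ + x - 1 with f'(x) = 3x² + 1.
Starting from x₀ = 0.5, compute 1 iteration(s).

f(x) = x³ + x - 1
f'(x) = 3x² + 1
x₀ = 0.5

Newton-Raphson formula: x_{n+1} = x_n - f(x_n)/f'(x_n)

Iteration 1:
  f(0.500000) = -0.375000
  f'(0.500000) = 1.750000
  x_1 = 0.500000 - (-0.375000)/1.750000 = 0.714286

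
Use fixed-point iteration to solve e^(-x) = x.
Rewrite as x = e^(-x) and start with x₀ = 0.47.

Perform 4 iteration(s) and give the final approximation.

Equation: e^(-x) = x
Fixed-point form: x = e^(-x)
x₀ = 0.47

x_1 = g(0.470000) = 0.625002
x_2 = g(0.625002) = 0.535260
x_3 = g(0.535260) = 0.585517
x_4 = g(0.585517) = 0.556818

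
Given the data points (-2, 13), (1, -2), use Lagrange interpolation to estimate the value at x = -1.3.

Lagrange interpolation formula:
P(x) = Σ yᵢ × Lᵢ(x)
where Lᵢ(x) = Π_{j≠i} (x - xⱼ)/(xᵢ - xⱼ)

L_0(-1.3) = (-1.3 - 1)/(-2 - 1) = 0.766667
L_1(-1.3) = (-1.3 - (-2))/(1 - (-2)) = 0.233333

P(-1.3) = 13×L_0(-1.3) + (-2)×L_1(-1.3)
P(-1.3) = 9.500000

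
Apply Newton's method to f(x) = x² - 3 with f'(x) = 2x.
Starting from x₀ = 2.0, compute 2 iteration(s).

f(x) = x² - 3
f'(x) = 2x
x₀ = 2.0

Newton-Raphson formula: x_{n+1} = x_n - f(x_n)/f'(x_n)

Iteration 1:
  f(2.000000) = 1.000000
  f'(2.000000) = 4.000000
  x_1 = 2.000000 - 1.000000/4.000000 = 1.750000
Iteration 2:
  f(1.750000) = 0.062500
  f'(1.750000) = 3.500000
  x_2 = 1.750000 - 0.062500/3.500000 = 1.732143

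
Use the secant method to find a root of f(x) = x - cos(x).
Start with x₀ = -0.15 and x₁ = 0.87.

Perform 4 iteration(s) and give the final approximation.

f(x) = x - cos(x)
x₀ = -0.15, x₁ = 0.87

Secant formula: x_{n+1} = x_n - f(x_n)(x_n - x_{n-1})/(f(x_n) - f(x_{n-1}))

Iteration 1:
  f(-0.150000) = -1.138771
  f(0.870000) = 0.225173
  x_2 = 0.870000 - 0.225173×(0.870000 - (-0.150000))/(0.225173 - (-1.138771))
       = 0.701608
Iteration 2:
  f(0.870000) = 0.225173
  f(0.701608) = -0.062197
  x_3 = 0.701608 - (-0.062197)×(0.701608 - 0.870000)/(-0.062197 - 0.225173)
       = 0.738054
Iteration 3:
  f(0.701608) = -0.062197
  f(0.738054) = -0.001725
  x_4 = 0.738054 - (-0.001725)×(0.738054 - 0.701608)/(-0.001725 - (-0.062197))
       = 0.739094
Iteration 4:
  f(0.738054) = -0.001725
  f(0.739094) = 0.000015
  x_5 = 0.739094 - 0.000015×(0.739094 - 0.738054)/(0.000015 - (-0.001725))
       = 0.739085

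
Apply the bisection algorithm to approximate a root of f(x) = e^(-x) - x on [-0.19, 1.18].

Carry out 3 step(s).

f(x) = e^(-x) - x
Initial interval: [-0.19, 1.18]

Iteration 1:
  c_1 = (-0.190000 + 1.180000)/2 = 0.495000
  f(c_1) = f(0.495000) = 0.114571
  f(a) × f(c) ≥ 0, new interval: [0.495000, 1.180000]
Iteration 2:
  c_2 = (0.495000 + 1.180000)/2 = 0.837500
  f(c_2) = f(0.837500) = -0.404709
  f(a) × f(c) < 0, new interval: [0.495000, 0.837500]
Iteration 3:
  c_3 = (0.495000 + 0.837500)/2 = 0.666250
  f(c_3) = f(0.666250) = -0.152619
  f(a) × f(c) < 0, new interval: [0.495000, 0.666250]

After 3 iteration(s), the approximation is c_3 = 0.666250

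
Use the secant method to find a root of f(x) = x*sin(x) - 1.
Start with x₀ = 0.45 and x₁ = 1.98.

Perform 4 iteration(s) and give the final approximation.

f(x) = x*sin(x) - 1
x₀ = 0.45, x₁ = 1.98

Secant formula: x_{n+1} = x_n - f(x_n)(x_n - x_{n-1})/(f(x_n) - f(x_{n-1}))

Iteration 1:
  f(0.450000) = -0.804266
  f(1.980000) = 0.816527
  x_2 = 1.980000 - 0.816527×(1.980000 - 0.450000)/(0.816527 - (-0.804266))
       = 1.209213
Iteration 2:
  f(1.980000) = 0.816527
  f(1.209213) = 0.131022
  x_3 = 1.209213 - 0.131022×(1.209213 - 1.980000)/(0.131022 - 0.816527)
       = 1.061890
Iteration 3:
  f(1.209213) = 0.131022
  f(1.061890) = -0.072675
  x_4 = 1.061890 - (-0.072675)×(1.061890 - 1.209213)/(-0.072675 - 0.131022)
       = 1.114452
Iteration 4:
  f(1.061890) = -0.072675
  f(1.114452) = 0.000409
  x_5 = 1.114452 - 0.000409×(1.114452 - 1.061890)/(0.000409 - (-0.072675))
       = 1.114157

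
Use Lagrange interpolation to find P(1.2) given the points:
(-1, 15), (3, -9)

Lagrange interpolation formula:
P(x) = Σ yᵢ × Lᵢ(x)
where Lᵢ(x) = Π_{j≠i} (x - xⱼ)/(xᵢ - xⱼ)

L_0(1.2) = (1.2 - 3)/(-1 - 3) = 0.450000
L_1(1.2) = (1.2 - (-1))/(3 - (-1)) = 0.550000

P(1.2) = 15×L_0(1.2) + (-9)×L_1(1.2)
P(1.2) = 1.800000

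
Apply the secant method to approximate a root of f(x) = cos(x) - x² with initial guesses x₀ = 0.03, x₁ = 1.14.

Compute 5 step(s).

f(x) = cos(x) - x²
x₀ = 0.03, x₁ = 1.14

Secant formula: x_{n+1} = x_n - f(x_n)(x_n - x_{n-1})/(f(x_n) - f(x_{n-1}))

Iteration 1:
  f(0.030000) = 0.998650
  f(1.140000) = -0.882005
  x_2 = 1.140000 - (-0.882005)×(1.140000 - 0.030000)/(-0.882005 - 0.998650)
       = 0.619423
Iteration 2:
  f(1.140000) = -0.882005
  f(0.619423) = 0.430529
  x_3 = 0.619423 - 0.430529×(0.619423 - 1.140000)/(0.430529 - (-0.882005))
       = 0.790179
Iteration 3:
  f(0.619423) = 0.430529
  f(0.790179) = 0.079335
  x_4 = 0.790179 - 0.079335×(0.790179 - 0.619423)/(0.079335 - 0.430529)
       = 0.828753
Iteration 4:
  f(0.790179) = 0.079335
  f(0.828753) = -0.011036
  x_5 = 0.828753 - (-0.011036)×(0.828753 - 0.790179)/(-0.011036 - 0.079335)
       = 0.824042
Iteration 5:
  f(0.828753) = -0.011036
  f(0.824042) = 0.000214
  x_6 = 0.824042 - 0.000214×(0.824042 - 0.828753)/(0.000214 - (-0.011036))
       = 0.824132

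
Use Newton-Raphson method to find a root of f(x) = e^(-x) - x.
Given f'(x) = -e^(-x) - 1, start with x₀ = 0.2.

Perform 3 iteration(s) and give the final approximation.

f(x) = e^(-x) - x
f'(x) = -e^(-x) - 1
x₀ = 0.2

Newton-Raphson formula: x_{n+1} = x_n - f(x_n)/f'(x_n)

Iteration 1:
  f(0.200000) = 0.618731
  f'(0.200000) = -1.818731
  x_1 = 0.200000 - 0.618731/(-1.818731) = 0.540199
Iteration 2:
  f(0.540199) = 0.042433
  f'(0.540199) = -1.582632
  x_2 = 0.540199 - 0.042433/(-1.582632) = 0.567011
Iteration 3:
  f(0.567011) = 0.000208
  f'(0.567011) = -1.567218
  x_3 = 0.567011 - 0.000208/(-1.567218) = 0.567143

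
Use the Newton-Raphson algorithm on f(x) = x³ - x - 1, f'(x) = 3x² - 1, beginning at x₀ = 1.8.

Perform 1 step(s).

f(x) = x³ - x - 1
f'(x) = 3x² - 1
x₀ = 1.8

Newton-Raphson formula: x_{n+1} = x_n - f(x_n)/f'(x_n)

Iteration 1:
  f(1.800000) = 3.032000
  f'(1.800000) = 8.720000
  x_1 = 1.800000 - 3.032000/8.720000 = 1.452294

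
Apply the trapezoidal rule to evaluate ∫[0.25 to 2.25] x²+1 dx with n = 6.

f(x) = x²+1
a = 0.25, b = 2.25, n = 6
h = (b - a)/n = 0.333333

Trapezoidal rule: (h/2)[f(x₀) + 2f(x₁) + 2f(x₂) + ... + f(xₙ)]

x_0 = 0.2500, f(x_0) = 1.062500, coefficient = 1
x_1 = 0.5833, f(x_1) = 1.340278, coefficient = 2
x_2 = 0.9167, f(x_2) = 1.840278, coefficient = 2
x_3 = 1.2500, f(x_3) = 2.562500, coefficient = 2
x_4 = 1.5833, f(x_4) = 3.506944, coefficient = 2
x_5 = 1.9167, f(x_5) = 4.673611, coefficient = 2
x_6 = 2.2500, f(x_6) = 6.062500, coefficient = 1

I ≈ (0.333333/2) × 34.972222 = 5.828704
Exact value: 5.791667
Error: 0.037037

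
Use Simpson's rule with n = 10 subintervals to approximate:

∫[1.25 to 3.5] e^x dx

f(x) = e^x
a = 1.25, b = 3.5, n = 10
h = (b - a)/n = 0.225000

Simpson's rule: (h/3)[f(x₀) + 4f(x₁) + 2f(x₂) + ... + f(xₙ)]

x_0 = 1.2500, f(x_0) = 3.490343, coefficient = 1
x_1 = 1.4750, f(x_1) = 4.371036, coefficient = 4
x_2 = 1.7000, f(x_2) = 5.473947, coefficient = 2
x_3 = 1.9250, f(x_3) = 6.855149, coefficient = 4
x_4 = 2.1500, f(x_4) = 8.584858, coefficient = 2
x_5 = 2.3750, f(x_5) = 10.751013, coefficient = 4
x_6 = 2.6000, f(x_6) = 13.463738, coefficient = 2
x_7 = 2.8250, f(x_7) = 16.860945, coefficient = 4
x_8 = 3.0500, f(x_8) = 21.115344, coefficient = 2
x_9 = 3.2750, f(x_9) = 26.443225, coefficient = 4
x_10 = 3.5000, f(x_10) = 33.115452, coefficient = 1

I ≈ (0.225000/3) × 395.007044 = 29.625528
Exact value: 29.625109
Error: 0.000419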